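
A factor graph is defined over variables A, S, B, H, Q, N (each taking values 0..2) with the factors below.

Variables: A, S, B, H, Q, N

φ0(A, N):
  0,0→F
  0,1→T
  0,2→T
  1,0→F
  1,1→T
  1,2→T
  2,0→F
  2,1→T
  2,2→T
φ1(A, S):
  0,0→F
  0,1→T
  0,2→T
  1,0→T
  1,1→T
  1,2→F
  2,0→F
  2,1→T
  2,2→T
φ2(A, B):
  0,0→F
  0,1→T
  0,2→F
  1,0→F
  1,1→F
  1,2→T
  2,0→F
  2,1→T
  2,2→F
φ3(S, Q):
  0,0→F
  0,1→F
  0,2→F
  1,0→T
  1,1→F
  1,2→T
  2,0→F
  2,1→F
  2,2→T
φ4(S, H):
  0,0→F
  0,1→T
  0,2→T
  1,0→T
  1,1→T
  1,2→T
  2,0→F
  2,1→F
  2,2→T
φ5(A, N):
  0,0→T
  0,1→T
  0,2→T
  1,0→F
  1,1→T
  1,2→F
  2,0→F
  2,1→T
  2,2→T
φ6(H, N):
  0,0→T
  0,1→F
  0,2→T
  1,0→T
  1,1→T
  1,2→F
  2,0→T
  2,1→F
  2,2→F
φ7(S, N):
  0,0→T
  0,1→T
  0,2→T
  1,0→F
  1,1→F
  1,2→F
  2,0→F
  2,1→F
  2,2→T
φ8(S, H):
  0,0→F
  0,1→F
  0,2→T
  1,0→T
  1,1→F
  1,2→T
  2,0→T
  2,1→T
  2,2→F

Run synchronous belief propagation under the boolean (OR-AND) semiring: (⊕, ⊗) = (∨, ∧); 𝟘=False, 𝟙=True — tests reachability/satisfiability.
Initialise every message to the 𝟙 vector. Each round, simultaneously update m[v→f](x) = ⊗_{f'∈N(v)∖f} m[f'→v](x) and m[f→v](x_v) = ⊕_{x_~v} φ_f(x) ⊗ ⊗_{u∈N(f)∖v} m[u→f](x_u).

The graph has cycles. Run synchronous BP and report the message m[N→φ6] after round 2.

message @ round 2 = [F, T, T]

init: all messages = 𝟙 over 3 values
r1 m[φ0→A] = [T, T, T]
r1 m[φ0→N] = [F, T, T]
r1 m[φ1→A] = [T, T, T]
r1 m[φ1→S] = [T, T, T]
r1 m[φ2→A] = [T, T, T]
r1 m[φ2→B] = [F, T, T]
r1 m[φ3→S] = [F, T, T]
r1 m[φ3→Q] = [T, F, T]
r1 m[φ4→S] = [T, T, T]
r1 m[φ4→H] = [T, T, T]
r1 m[φ5→A] = [T, T, T]
r1 m[φ5→N] = [T, T, T]
r1 m[φ6→H] = [T, T, T]
r1 m[φ6→N] = [T, T, T]
r1 m[φ7→S] = [T, F, T]
r1 m[φ7→N] = [T, T, T]
r1 m[φ8→S] = [T, T, T]
r1 m[φ8→H] = [T, T, T]
r1 m[A→φ0] = [T, T, T]
r1 m[A→φ1] = [T, T, T]
r1 m[A→φ2] = [T, T, T]
r1 m[A→φ5] = [T, T, T]
r1 m[S→φ1] = [T, T, T]
r1 m[S→φ3] = [T, T, T]
r1 m[S→φ4] = [T, T, T]
r1 m[S→φ7] = [T, T, T]
r1 m[S→φ8] = [T, T, T]
r1 m[B→φ2] = [T, T, T]
r1 m[H→φ4] = [T, T, T]
r1 m[H→φ6] = [T, T, T]
r1 m[H→φ8] = [T, T, T]
r1 m[Q→φ3] = [T, T, T]
r1 m[N→φ0] = [T, T, T]
r1 m[N→φ5] = [T, T, T]
r1 m[N→φ6] = [T, T, T]
r1 m[N→φ7] = [T, T, T]
r2 m[φ0→A] = [T, T, T]
r2 m[φ0→N] = [F, T, T]
r2 m[φ1→A] = [T, T, T]
r2 m[φ1→S] = [T, T, T]
r2 m[φ2→A] = [T, T, T]
r2 m[φ2→B] = [F, T, T]
r2 m[φ3→S] = [F, T, T]
r2 m[φ3→Q] = [T, F, T]
r2 m[φ4→S] = [T, T, T]
r2 m[φ4→H] = [T, T, T]
r2 m[φ5→A] = [T, T, T]
r2 m[φ5→N] = [T, T, T]
r2 m[φ6→H] = [T, T, T]
r2 m[φ6→N] = [T, T, T]
r2 m[φ7→S] = [T, F, T]
r2 m[φ7→N] = [T, T, T]
r2 m[φ8→S] = [T, T, T]
r2 m[φ8→H] = [T, T, T]
r2 m[A→φ0] = [T, T, T]
r2 m[A→φ1] = [T, T, T]
r2 m[A→φ2] = [T, T, T]
r2 m[A→φ5] = [T, T, T]
r2 m[S→φ1] = [F, F, T]
r2 m[S→φ3] = [T, F, T]
r2 m[S→φ4] = [F, F, T]
r2 m[S→φ7] = [F, T, T]
r2 m[S→φ8] = [F, F, T]
r2 m[B→φ2] = [T, T, T]
r2 m[H→φ4] = [T, T, T]
r2 m[H→φ6] = [T, T, T]
r2 m[H→φ8] = [T, T, T]
r2 m[Q→φ3] = [T, T, T]
r2 m[N→φ0] = [T, T, T]
r2 m[N→φ5] = [F, T, T]
r2 m[N→φ6] = [F, T, T]
r2 m[N→φ7] = [F, T, T]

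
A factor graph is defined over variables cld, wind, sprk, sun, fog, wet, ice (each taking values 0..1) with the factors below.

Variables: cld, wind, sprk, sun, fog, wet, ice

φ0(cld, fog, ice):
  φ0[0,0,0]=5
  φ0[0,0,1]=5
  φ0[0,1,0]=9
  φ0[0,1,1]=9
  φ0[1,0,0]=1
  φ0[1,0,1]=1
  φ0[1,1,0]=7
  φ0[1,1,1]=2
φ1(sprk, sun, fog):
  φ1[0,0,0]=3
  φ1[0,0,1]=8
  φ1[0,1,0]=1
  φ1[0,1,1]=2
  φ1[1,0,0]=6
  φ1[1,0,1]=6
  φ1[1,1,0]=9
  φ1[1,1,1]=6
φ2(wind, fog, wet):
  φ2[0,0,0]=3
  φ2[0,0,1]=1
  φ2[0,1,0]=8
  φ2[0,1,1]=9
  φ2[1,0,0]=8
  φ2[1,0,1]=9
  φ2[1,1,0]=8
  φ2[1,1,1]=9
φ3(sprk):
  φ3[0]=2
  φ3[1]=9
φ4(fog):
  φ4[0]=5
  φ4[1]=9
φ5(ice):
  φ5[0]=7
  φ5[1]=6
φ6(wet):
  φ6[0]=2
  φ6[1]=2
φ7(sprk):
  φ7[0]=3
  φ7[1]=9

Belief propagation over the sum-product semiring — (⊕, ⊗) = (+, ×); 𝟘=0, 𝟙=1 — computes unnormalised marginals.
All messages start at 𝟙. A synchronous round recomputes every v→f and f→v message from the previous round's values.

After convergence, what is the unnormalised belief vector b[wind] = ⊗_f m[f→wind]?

init: all messages = 𝟙 over 2 values
r1 m[φ0→cld] = [28, 11]
r1 m[φ0→fog] = [12, 27]
r1 m[φ0→ice] = [22, 17]
r1 m[φ1→sprk] = [14, 27]
r1 m[φ1→sun] = [23, 18]
r1 m[φ1→fog] = [19, 22]
r1 m[φ2→wind] = [21, 34]
r1 m[φ2→fog] = [21, 34]
r1 m[φ2→wet] = [27, 28]
r1 m[φ3→sprk] = [2, 9]
r1 m[φ4→fog] = [5, 9]
r1 m[φ5→ice] = [7, 6]
r1 m[φ6→wet] = [2, 2]
r1 m[φ7→sprk] = [3, 9]
r1 m[cld→φ0] = [1, 1]
r1 m[wind→φ2] = [1, 1]
r1 m[sprk→φ1] = [1, 1]
r1 m[sprk→φ3] = [1, 1]
r1 m[sprk→φ7] = [1, 1]
r1 m[sun→φ1] = [1, 1]
r1 m[fog→φ0] = [1, 1]
r1 m[fog→φ1] = [1, 1]
r1 m[fog→φ2] = [1, 1]
r1 m[fog→φ4] = [1, 1]
r1 m[wet→φ2] = [1, 1]
r1 m[wet→φ6] = [1, 1]
r1 m[ice→φ0] = [1, 1]
r1 m[ice→φ5] = [1, 1]
r2 m[φ0→cld] = [28, 11]
r2 m[φ0→fog] = [12, 27]
r2 m[φ0→ice] = [22, 17]
r2 m[φ1→sprk] = [14, 27]
r2 m[φ1→sun] = [23, 18]
r2 m[φ1→fog] = [19, 22]
r2 m[φ2→wind] = [21, 34]
r2 m[φ2→fog] = [21, 34]
r2 m[φ2→wet] = [27, 28]
r2 m[φ3→sprk] = [2, 9]
r2 m[φ4→fog] = [5, 9]
r2 m[φ5→ice] = [7, 6]
r2 m[φ6→wet] = [2, 2]
r2 m[φ7→sprk] = [3, 9]
r2 m[cld→φ0] = [1, 1]
r2 m[wind→φ2] = [1, 1]
r2 m[sprk→φ1] = [6, 81]
r2 m[sprk→φ3] = [42, 243]
r2 m[sprk→φ7] = [28, 243]
r2 m[sun→φ1] = [1, 1]
r2 m[fog→φ0] = [1995, 6732]
r2 m[fog→φ1] = [1260, 8262]
r2 m[fog→φ2] = [1140, 5346]
r2 m[fog→φ4] = [4788, 20196]
r2 m[wet→φ2] = [2, 2]
r2 m[wet→φ6] = [27, 28]
r2 m[ice→φ0] = [7, 6]
r2 m[ice→φ5] = [22, 17]
r3 m[φ0→cld] = [917319, 436587]
r3 m[φ0→fog] = [78, 178]
r3 m[φ0→ice] = [119682, 86022]
r3 m[φ1→sprk] = [87660, 118044]
r3 m[φ1→sun] = [5046948, 5040576]
r3 m[φ1→fog] = [1239, 1032]
r3 m[φ2→wind] = [190884, 220524]
r3 m[φ2→fog] = [42, 68]
r3 m[φ2→wet] = [98076, 107628]
r3 m[φ3→sprk] = [2, 9]
r3 m[φ4→fog] = [5, 9]
r3 m[φ5→ice] = [7, 6]
r3 m[φ6→wet] = [2, 2]
r3 m[φ7→sprk] = [3, 9]
r3 m[cld→φ0] = [1, 1]
r3 m[wind→φ2] = [1, 1]
r3 m[sprk→φ1] = [6, 81]
r3 m[sprk→φ3] = [42, 243]
r3 m[sprk→φ7] = [28, 243]
r3 m[sun→φ1] = [1, 1]
r3 m[fog→φ0] = [1995, 6732]
r3 m[fog→φ1] = [1260, 8262]
r3 m[fog→φ2] = [1140, 5346]
r3 m[fog→φ4] = [4788, 20196]
r3 m[wet→φ2] = [2, 2]
r3 m[wet→φ6] = [27, 28]
r3 m[ice→φ0] = [7, 6]
r3 m[ice→φ5] = [22, 17]
r4 m[φ0→cld] = [917319, 436587]
r4 m[φ0→fog] = [78, 178]
r4 m[φ0→ice] = [119682, 86022]
r4 m[φ1→sprk] = [87660, 118044]
r4 m[φ1→sun] = [5046948, 5040576]
r4 m[φ1→fog] = [1239, 1032]
r4 m[φ2→wind] = [190884, 220524]
r4 m[φ2→fog] = [42, 68]
r4 m[φ2→wet] = [98076, 107628]
r4 m[φ3→sprk] = [2, 9]
r4 m[φ4→fog] = [5, 9]
r4 m[φ5→ice] = [7, 6]
r4 m[φ6→wet] = [2, 2]
r4 m[φ7→sprk] = [3, 9]
r4 m[cld→φ0] = [1, 1]
r4 m[wind→φ2] = [1, 1]
r4 m[sprk→φ1] = [6, 81]
r4 m[sprk→φ3] = [262980, 1062396]
r4 m[sprk→φ7] = [175320, 1062396]
r4 m[sun→φ1] = [1, 1]
r4 m[fog→φ0] = [260190, 631584]
r4 m[fog→φ1] = [16380, 108936]
r4 m[fog→φ2] = [483210, 1653264]
r4 m[fog→φ4] = [4058964, 12491328]
r4 m[wet→φ2] = [2, 2]
r4 m[wet→φ6] = [98076, 107628]
r4 m[ice→φ0] = [7, 6]
r4 m[ice→φ5] = [119682, 86022]
r5 m[φ0→cld] = [90807678, 41909094]
r5 m[φ0→fog] = [78, 178]
r5 m[φ0→ice] = [11666484, 8508564]
r5 m[φ1→sprk] = [1154880, 1552932]
r5 m[φ1→sun] = [66427344, 66289428]
r5 m[φ1→fog] = [1239, 1032]
r5 m[φ2→wind] = [60076656, 72640116]
r5 m[φ2→fog] = [42, 68]
r5 m[φ2→wet] = [31767534, 34590852]
r5 m[φ3→sprk] = [2, 9]
r5 m[φ4→fog] = [5, 9]
r5 m[φ5→ice] = [7, 6]
r5 m[φ6→wet] = [2, 2]
r5 m[φ7→sprk] = [3, 9]
r5 m[cld→φ0] = [1, 1]
r5 m[wind→φ2] = [1, 1]
r5 m[sprk→φ1] = [6, 81]
r5 m[sprk→φ3] = [262980, 1062396]
r5 m[sprk→φ7] = [175320, 1062396]
r5 m[sun→φ1] = [1, 1]
r5 m[fog→φ0] = [260190, 631584]
r5 m[fog→φ1] = [16380, 108936]
r5 m[fog→φ2] = [483210, 1653264]
r5 m[fog→φ4] = [4058964, 12491328]
r5 m[wet→φ2] = [2, 2]
r5 m[wet→φ6] = [98076, 107628]
r5 m[ice→φ0] = [7, 6]
r5 m[ice→φ5] = [119682, 86022]
r6 m[φ0→cld] = [90807678, 41909094]
r6 m[φ0→fog] = [78, 178]
r6 m[φ0→ice] = [11666484, 8508564]
r6 m[φ1→sprk] = [1154880, 1552932]
r6 m[φ1→sun] = [66427344, 66289428]
r6 m[φ1→fog] = [1239, 1032]
r6 m[φ2→wind] = [60076656, 72640116]
r6 m[φ2→fog] = [42, 68]
r6 m[φ2→wet] = [31767534, 34590852]
r6 m[φ3→sprk] = [2, 9]
r6 m[φ4→fog] = [5, 9]
r6 m[φ5→ice] = [7, 6]
r6 m[φ6→wet] = [2, 2]
r6 m[φ7→sprk] = [3, 9]
r6 m[cld→φ0] = [1, 1]
r6 m[wind→φ2] = [1, 1]
r6 m[sprk→φ1] = [6, 81]
r6 m[sprk→φ3] = [3464640, 13976388]
r6 m[sprk→φ7] = [2309760, 13976388]
r6 m[sun→φ1] = [1, 1]
r6 m[fog→φ0] = [260190, 631584]
r6 m[fog→φ1] = [16380, 108936]
r6 m[fog→φ2] = [483210, 1653264]
r6 m[fog→φ4] = [4058964, 12491328]
r6 m[wet→φ2] = [2, 2]
r6 m[wet→φ6] = [31767534, 34590852]
r6 m[ice→φ0] = [7, 6]
r6 m[ice→φ5] = [11666484, 8508564]
r7 m[φ0→cld] = [90807678, 41909094]
r7 m[φ0→fog] = [78, 178]
r7 m[φ0→ice] = [11666484, 8508564]
r7 m[φ1→sprk] = [1154880, 1552932]
r7 m[φ1→sun] = [66427344, 66289428]
r7 m[φ1→fog] = [1239, 1032]
r7 m[φ2→wind] = [60076656, 72640116]
r7 m[φ2→fog] = [42, 68]
r7 m[φ2→wet] = [31767534, 34590852]
r7 m[φ3→sprk] = [2, 9]
r7 m[φ4→fog] = [5, 9]
r7 m[φ5→ice] = [7, 6]
r7 m[φ6→wet] = [2, 2]
r7 m[φ7→sprk] = [3, 9]
r7 m[cld→φ0] = [1, 1]
r7 m[wind→φ2] = [1, 1]
r7 m[sprk→φ1] = [6, 81]
r7 m[sprk→φ3] = [3464640, 13976388]
r7 m[sprk→φ7] = [2309760, 13976388]
r7 m[sun→φ1] = [1, 1]
r7 m[fog→φ0] = [260190, 631584]
r7 m[fog→φ1] = [16380, 108936]
r7 m[fog→φ2] = [483210, 1653264]
r7 m[fog→φ4] = [4058964, 12491328]
r7 m[wet→φ2] = [2, 2]
r7 m[wet→φ6] = [31767534, 34590852]
r7 m[ice→φ0] = [7, 6]
r7 m[ice→φ5] = [11666484, 8508564]
fixed point reached at round 7
b[wind] = ⊗ incoming = [60076656, 72640116]

b[wind] = [60076656, 72640116]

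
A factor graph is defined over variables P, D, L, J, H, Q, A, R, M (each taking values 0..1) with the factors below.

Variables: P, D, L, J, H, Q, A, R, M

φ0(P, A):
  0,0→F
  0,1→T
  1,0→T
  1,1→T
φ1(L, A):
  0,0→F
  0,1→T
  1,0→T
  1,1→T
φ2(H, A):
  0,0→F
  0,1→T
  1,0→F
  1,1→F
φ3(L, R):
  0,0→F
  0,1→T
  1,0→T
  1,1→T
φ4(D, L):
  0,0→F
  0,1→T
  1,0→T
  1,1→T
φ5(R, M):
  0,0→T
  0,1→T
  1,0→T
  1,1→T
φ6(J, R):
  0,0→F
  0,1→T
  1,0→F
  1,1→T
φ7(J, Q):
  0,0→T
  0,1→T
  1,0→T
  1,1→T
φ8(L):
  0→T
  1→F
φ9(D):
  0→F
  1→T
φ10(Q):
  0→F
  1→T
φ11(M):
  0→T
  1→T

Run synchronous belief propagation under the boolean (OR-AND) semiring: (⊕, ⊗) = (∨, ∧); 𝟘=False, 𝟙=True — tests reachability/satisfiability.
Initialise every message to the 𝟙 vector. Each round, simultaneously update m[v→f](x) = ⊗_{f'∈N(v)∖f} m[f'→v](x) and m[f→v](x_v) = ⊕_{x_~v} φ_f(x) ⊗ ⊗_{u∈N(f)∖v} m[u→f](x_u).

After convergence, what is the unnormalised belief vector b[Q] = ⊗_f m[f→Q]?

init: all messages = 𝟙 over 2 values
r1 m[φ0→P] = [T, T]
r1 m[φ0→A] = [T, T]
r1 m[φ1→L] = [T, T]
r1 m[φ1→A] = [T, T]
r1 m[φ2→H] = [T, F]
r1 m[φ2→A] = [F, T]
r1 m[φ3→L] = [T, T]
r1 m[φ3→R] = [T, T]
r1 m[φ4→D] = [T, T]
r1 m[φ4→L] = [T, T]
r1 m[φ5→R] = [T, T]
r1 m[φ5→M] = [T, T]
r1 m[φ6→J] = [T, T]
r1 m[φ6→R] = [F, T]
r1 m[φ7→J] = [T, T]
r1 m[φ7→Q] = [T, T]
r1 m[φ8→L] = [T, F]
r1 m[φ9→D] = [F, T]
r1 m[φ10→Q] = [F, T]
r1 m[φ11→M] = [T, T]
r1 m[P→φ0] = [T, T]
r1 m[D→φ4] = [T, T]
r1 m[D→φ9] = [T, T]
r1 m[L→φ1] = [T, T]
r1 m[L→φ3] = [T, T]
r1 m[L→φ4] = [T, T]
r1 m[L→φ8] = [T, T]
r1 m[J→φ6] = [T, T]
r1 m[J→φ7] = [T, T]
r1 m[H→φ2] = [T, T]
r1 m[Q→φ7] = [T, T]
r1 m[Q→φ10] = [T, T]
r1 m[A→φ0] = [T, T]
r1 m[A→φ1] = [T, T]
r1 m[A→φ2] = [T, T]
r1 m[R→φ3] = [T, T]
r1 m[R→φ5] = [T, T]
r1 m[R→φ6] = [T, T]
r1 m[M→φ5] = [T, T]
r1 m[M→φ11] = [T, T]
r2 m[φ0→P] = [T, T]
r2 m[φ0→A] = [T, T]
r2 m[φ1→L] = [T, T]
r2 m[φ1→A] = [T, T]
r2 m[φ2→H] = [T, F]
r2 m[φ2→A] = [F, T]
r2 m[φ3→L] = [T, T]
r2 m[φ3→R] = [T, T]
r2 m[φ4→D] = [T, T]
r2 m[φ4→L] = [T, T]
r2 m[φ5→R] = [T, T]
r2 m[φ5→M] = [T, T]
r2 m[φ6→J] = [T, T]
r2 m[φ6→R] = [F, T]
r2 m[φ7→J] = [T, T]
r2 m[φ7→Q] = [T, T]
r2 m[φ8→L] = [T, F]
r2 m[φ9→D] = [F, T]
r2 m[φ10→Q] = [F, T]
r2 m[φ11→M] = [T, T]
r2 m[P→φ0] = [T, T]
r2 m[D→φ4] = [F, T]
r2 m[D→φ9] = [T, T]
r2 m[L→φ1] = [T, F]
r2 m[L→φ3] = [T, F]
r2 m[L→φ4] = [T, F]
r2 m[L→φ8] = [T, T]
r2 m[J→φ6] = [T, T]
r2 m[J→φ7] = [T, T]
r2 m[H→φ2] = [T, T]
r2 m[Q→φ7] = [F, T]
r2 m[Q→φ10] = [T, T]
r2 m[A→φ0] = [F, T]
r2 m[A→φ1] = [F, T]
r2 m[A→φ2] = [T, T]
r2 m[R→φ3] = [F, T]
r2 m[R→φ5] = [F, T]
r2 m[R→φ6] = [T, T]
r2 m[M→φ5] = [T, T]
r2 m[M→φ11] = [T, T]
r3 m[φ0→P] = [T, T]
r3 m[φ0→A] = [T, T]
r3 m[φ1→L] = [T, T]
r3 m[φ1→A] = [F, T]
r3 m[φ2→H] = [T, F]
r3 m[φ2→A] = [F, T]
r3 m[φ3→L] = [T, T]
r3 m[φ3→R] = [F, T]
r3 m[φ4→D] = [F, T]
r3 m[φ4→L] = [T, T]
r3 m[φ5→R] = [T, T]
r3 m[φ5→M] = [T, T]
r3 m[φ6→J] = [T, T]
r3 m[φ6→R] = [F, T]
r3 m[φ7→J] = [T, T]
r3 m[φ7→Q] = [T, T]
r3 m[φ8→L] = [T, F]
r3 m[φ9→D] = [F, T]
r3 m[φ10→Q] = [F, T]
r3 m[φ11→M] = [T, T]
r3 m[P→φ0] = [T, T]
r3 m[D→φ4] = [F, T]
r3 m[D→φ9] = [T, T]
r3 m[L→φ1] = [T, F]
r3 m[L→φ3] = [T, F]
r3 m[L→φ4] = [T, F]
r3 m[L→φ8] = [T, T]
r3 m[J→φ6] = [T, T]
r3 m[J→φ7] = [T, T]
r3 m[H→φ2] = [T, T]
r3 m[Q→φ7] = [F, T]
r3 m[Q→φ10] = [T, T]
r3 m[A→φ0] = [F, T]
r3 m[A→φ1] = [F, T]
r3 m[A→φ2] = [T, T]
r3 m[R→φ3] = [F, T]
r3 m[R→φ5] = [F, T]
r3 m[R→φ6] = [T, T]
r3 m[M→φ5] = [T, T]
r3 m[M→φ11] = [T, T]
r4 m[φ0→P] = [T, T]
r4 m[φ0→A] = [T, T]
r4 m[φ1→L] = [T, T]
r4 m[φ1→A] = [F, T]
r4 m[φ2→H] = [T, F]
r4 m[φ2→A] = [F, T]
r4 m[φ3→L] = [T, T]
r4 m[φ3→R] = [F, T]
r4 m[φ4→D] = [F, T]
r4 m[φ4→L] = [T, T]
r4 m[φ5→R] = [T, T]
r4 m[φ5→M] = [T, T]
r4 m[φ6→J] = [T, T]
r4 m[φ6→R] = [F, T]
r4 m[φ7→J] = [T, T]
r4 m[φ7→Q] = [T, T]
r4 m[φ8→L] = [T, F]
r4 m[φ9→D] = [F, T]
r4 m[φ10→Q] = [F, T]
r4 m[φ11→M] = [T, T]
r4 m[P→φ0] = [T, T]
r4 m[D→φ4] = [F, T]
r4 m[D→φ9] = [F, T]
r4 m[L→φ1] = [T, F]
r4 m[L→φ3] = [T, F]
r4 m[L→φ4] = [T, F]
r4 m[L→φ8] = [T, T]
r4 m[J→φ6] = [T, T]
r4 m[J→φ7] = [T, T]
r4 m[H→φ2] = [T, T]
r4 m[Q→φ7] = [F, T]
r4 m[Q→φ10] = [T, T]
r4 m[A→φ0] = [F, T]
r4 m[A→φ1] = [F, T]
r4 m[A→φ2] = [F, T]
r4 m[R→φ3] = [F, T]
r4 m[R→φ5] = [F, T]
r4 m[R→φ6] = [F, T]
r4 m[M→φ5] = [T, T]
r4 m[M→φ11] = [T, T]
r5 m[φ0→P] = [T, T]
r5 m[φ0→A] = [T, T]
r5 m[φ1→L] = [T, T]
r5 m[φ1→A] = [F, T]
r5 m[φ2→H] = [T, F]
r5 m[φ2→A] = [F, T]
r5 m[φ3→L] = [T, T]
r5 m[φ3→R] = [F, T]
r5 m[φ4→D] = [F, T]
r5 m[φ4→L] = [T, T]
r5 m[φ5→R] = [T, T]
r5 m[φ5→M] = [T, T]
r5 m[φ6→J] = [T, T]
r5 m[φ6→R] = [F, T]
r5 m[φ7→J] = [T, T]
r5 m[φ7→Q] = [T, T]
r5 m[φ8→L] = [T, F]
r5 m[φ9→D] = [F, T]
r5 m[φ10→Q] = [F, T]
r5 m[φ11→M] = [T, T]
r5 m[P→φ0] = [T, T]
r5 m[D→φ4] = [F, T]
r5 m[D→φ9] = [F, T]
r5 m[L→φ1] = [T, F]
r5 m[L→φ3] = [T, F]
r5 m[L→φ4] = [T, F]
r5 m[L→φ8] = [T, T]
r5 m[J→φ6] = [T, T]
r5 m[J→φ7] = [T, T]
r5 m[H→φ2] = [T, T]
r5 m[Q→φ7] = [F, T]
r5 m[Q→φ10] = [T, T]
r5 m[A→φ0] = [F, T]
r5 m[A→φ1] = [F, T]
r5 m[A→φ2] = [F, T]
r5 m[R→φ3] = [F, T]
r5 m[R→φ5] = [F, T]
r5 m[R→φ6] = [F, T]
r5 m[M→φ5] = [T, T]
r5 m[M→φ11] = [T, T]
fixed point reached at round 5
b[Q] = ⊗ incoming = [F, T]

b[Q] = [F, T]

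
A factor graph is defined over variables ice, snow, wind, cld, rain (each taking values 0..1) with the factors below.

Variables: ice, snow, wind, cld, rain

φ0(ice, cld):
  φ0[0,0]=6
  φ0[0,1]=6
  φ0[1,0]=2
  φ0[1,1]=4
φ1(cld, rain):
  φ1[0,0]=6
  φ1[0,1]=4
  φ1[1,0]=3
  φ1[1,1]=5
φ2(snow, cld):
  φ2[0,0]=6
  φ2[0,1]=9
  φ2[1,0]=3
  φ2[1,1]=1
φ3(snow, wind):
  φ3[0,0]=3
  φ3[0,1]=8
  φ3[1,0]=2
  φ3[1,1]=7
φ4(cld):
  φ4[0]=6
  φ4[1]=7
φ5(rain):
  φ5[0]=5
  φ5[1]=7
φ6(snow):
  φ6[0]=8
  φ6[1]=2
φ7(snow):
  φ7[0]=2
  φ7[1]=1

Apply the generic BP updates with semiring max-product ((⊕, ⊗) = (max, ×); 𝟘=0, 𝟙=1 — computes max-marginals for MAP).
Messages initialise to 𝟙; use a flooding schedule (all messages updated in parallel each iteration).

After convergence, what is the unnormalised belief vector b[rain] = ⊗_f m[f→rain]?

init: all messages = 𝟙 over 2 values
r1 m[φ0→ice] = [6, 4]
r1 m[φ0→cld] = [6, 6]
r1 m[φ1→cld] = [6, 5]
r1 m[φ1→rain] = [6, 5]
r1 m[φ2→snow] = [9, 3]
r1 m[φ2→cld] = [6, 9]
r1 m[φ3→snow] = [8, 7]
r1 m[φ3→wind] = [3, 8]
r1 m[φ4→cld] = [6, 7]
r1 m[φ5→rain] = [5, 7]
r1 m[φ6→snow] = [8, 2]
r1 m[φ7→snow] = [2, 1]
r1 m[ice→φ0] = [1, 1]
r1 m[snow→φ2] = [1, 1]
r1 m[snow→φ3] = [1, 1]
r1 m[snow→φ6] = [1, 1]
r1 m[snow→φ7] = [1, 1]
r1 m[wind→φ3] = [1, 1]
r1 m[cld→φ0] = [1, 1]
r1 m[cld→φ1] = [1, 1]
r1 m[cld→φ2] = [1, 1]
r1 m[cld→φ4] = [1, 1]
r1 m[rain→φ1] = [1, 1]
r1 m[rain→φ5] = [1, 1]
r2 m[φ0→ice] = [6, 4]
r2 m[φ0→cld] = [6, 6]
r2 m[φ1→cld] = [6, 5]
r2 m[φ1→rain] = [6, 5]
r2 m[φ2→snow] = [9, 3]
r2 m[φ2→cld] = [6, 9]
r2 m[φ3→snow] = [8, 7]
r2 m[φ3→wind] = [3, 8]
r2 m[φ4→cld] = [6, 7]
r2 m[φ5→rain] = [5, 7]
r2 m[φ6→snow] = [8, 2]
r2 m[φ7→snow] = [2, 1]
r2 m[ice→φ0] = [1, 1]
r2 m[snow→φ2] = [128, 14]
r2 m[snow→φ3] = [144, 6]
r2 m[snow→φ6] = [144, 21]
r2 m[snow→φ7] = [576, 42]
r2 m[wind→φ3] = [1, 1]
r2 m[cld→φ0] = [216, 315]
r2 m[cld→φ1] = [216, 378]
r2 m[cld→φ2] = [216, 210]
r2 m[cld→φ4] = [216, 270]
r2 m[rain→φ1] = [5, 7]
r2 m[rain→φ5] = [6, 5]
r3 m[φ0→ice] = [1890, 1260]
r3 m[φ0→cld] = [6, 6]
r3 m[φ1→cld] = [30, 35]
r3 m[φ1→rain] = [1296, 1890]
r3 m[φ2→snow] = [1890, 648]
r3 m[φ2→cld] = [768, 1152]
r3 m[φ3→snow] = [8, 7]
r3 m[φ3→wind] = [432, 1152]
r3 m[φ4→cld] = [6, 7]
r3 m[φ5→rain] = [5, 7]
r3 m[φ6→snow] = [8, 2]
r3 m[φ7→snow] = [2, 1]
r3 m[ice→φ0] = [1, 1]
r3 m[snow→φ2] = [128, 14]
r3 m[snow→φ3] = [144, 6]
r3 m[snow→φ6] = [144, 21]
r3 m[snow→φ7] = [576, 42]
r3 m[wind→φ3] = [1, 1]
r3 m[cld→φ0] = [216, 315]
r3 m[cld→φ1] = [216, 378]
r3 m[cld→φ2] = [216, 210]
r3 m[cld→φ4] = [216, 270]
r3 m[rain→φ1] = [5, 7]
r3 m[rain→φ5] = [6, 5]
r4 m[φ0→ice] = [1890, 1260]
r4 m[φ0→cld] = [6, 6]
r4 m[φ1→cld] = [30, 35]
r4 m[φ1→rain] = [1296, 1890]
r4 m[φ2→snow] = [1890, 648]
r4 m[φ2→cld] = [768, 1152]
r4 m[φ3→snow] = [8, 7]
r4 m[φ3→wind] = [432, 1152]
r4 m[φ4→cld] = [6, 7]
r4 m[φ5→rain] = [5, 7]
r4 m[φ6→snow] = [8, 2]
r4 m[φ7→snow] = [2, 1]
r4 m[ice→φ0] = [1, 1]
r4 m[snow→φ2] = [128, 14]
r4 m[snow→φ3] = [30240, 1296]
r4 m[snow→φ6] = [30240, 4536]
r4 m[snow→φ7] = [120960, 9072]
r4 m[wind→φ3] = [1, 1]
r4 m[cld→φ0] = [138240, 282240]
r4 m[cld→φ1] = [27648, 48384]
r4 m[cld→φ2] = [1080, 1470]
r4 m[cld→φ4] = [138240, 241920]
r4 m[rain→φ1] = [5, 7]
r4 m[rain→φ5] = [1296, 1890]
r5 m[φ0→ice] = [1693440, 1128960]
r5 m[φ0→cld] = [6, 6]
r5 m[φ1→cld] = [30, 35]
r5 m[φ1→rain] = [165888, 241920]
r5 m[φ2→snow] = [13230, 3240]
r5 m[φ2→cld] = [768, 1152]
r5 m[φ3→snow] = [8, 7]
r5 m[φ3→wind] = [90720, 241920]
r5 m[φ4→cld] = [6, 7]
r5 m[φ5→rain] = [5, 7]
r5 m[φ6→snow] = [8, 2]
r5 m[φ7→snow] = [2, 1]
r5 m[ice→φ0] = [1, 1]
r5 m[snow→φ2] = [128, 14]
r5 m[snow→φ3] = [30240, 1296]
r5 m[snow→φ6] = [30240, 4536]
r5 m[snow→φ7] = [120960, 9072]
r5 m[wind→φ3] = [1, 1]
r5 m[cld→φ0] = [138240, 282240]
r5 m[cld→φ1] = [27648, 48384]
r5 m[cld→φ2] = [1080, 1470]
r5 m[cld→φ4] = [138240, 241920]
r5 m[rain→φ1] = [5, 7]
r5 m[rain→φ5] = [1296, 1890]
r6 m[φ0→ice] = [1693440, 1128960]
r6 m[φ0→cld] = [6, 6]
r6 m[φ1→cld] = [30, 35]
r6 m[φ1→rain] = [165888, 241920]
r6 m[φ2→snow] = [13230, 3240]
r6 m[φ2→cld] = [768, 1152]
r6 m[φ3→snow] = [8, 7]
r6 m[φ3→wind] = [90720, 241920]
r6 m[φ4→cld] = [6, 7]
r6 m[φ5→rain] = [5, 7]
r6 m[φ6→snow] = [8, 2]
r6 m[φ7→snow] = [2, 1]
r6 m[ice→φ0] = [1, 1]
r6 m[snow→φ2] = [128, 14]
r6 m[snow→φ3] = [211680, 6480]
r6 m[snow→φ6] = [211680, 22680]
r6 m[snow→φ7] = [846720, 45360]
r6 m[wind→φ3] = [1, 1]
r6 m[cld→φ0] = [138240, 282240]
r6 m[cld→φ1] = [27648, 48384]
r6 m[cld→φ2] = [1080, 1470]
r6 m[cld→φ4] = [138240, 241920]
r6 m[rain→φ1] = [5, 7]
r6 m[rain→φ5] = [165888, 241920]
r7 m[φ0→ice] = [1693440, 1128960]
r7 m[φ0→cld] = [6, 6]
r7 m[φ1→cld] = [30, 35]
r7 m[φ1→rain] = [165888, 241920]
r7 m[φ2→snow] = [13230, 3240]
r7 m[φ2→cld] = [768, 1152]
r7 m[φ3→snow] = [8, 7]
r7 m[φ3→wind] = [635040, 1693440]
r7 m[φ4→cld] = [6, 7]
r7 m[φ5→rain] = [5, 7]
r7 m[φ6→snow] = [8, 2]
r7 m[φ7→snow] = [2, 1]
r7 m[ice→φ0] = [1, 1]
r7 m[snow→φ2] = [128, 14]
r7 m[snow→φ3] = [211680, 6480]
r7 m[snow→φ6] = [211680, 22680]
r7 m[snow→φ7] = [846720, 45360]
r7 m[wind→φ3] = [1, 1]
r7 m[cld→φ0] = [138240, 282240]
r7 m[cld→φ1] = [27648, 48384]
r7 m[cld→φ2] = [1080, 1470]
r7 m[cld→φ4] = [138240, 241920]
r7 m[rain→φ1] = [5, 7]
r7 m[rain→φ5] = [165888, 241920]
r8 m[φ0→ice] = [1693440, 1128960]
r8 m[φ0→cld] = [6, 6]
r8 m[φ1→cld] = [30, 35]
r8 m[φ1→rain] = [165888, 241920]
r8 m[φ2→snow] = [13230, 3240]
r8 m[φ2→cld] = [768, 1152]
r8 m[φ3→snow] = [8, 7]
r8 m[φ3→wind] = [635040, 1693440]
r8 m[φ4→cld] = [6, 7]
r8 m[φ5→rain] = [5, 7]
r8 m[φ6→snow] = [8, 2]
r8 m[φ7→snow] = [2, 1]
r8 m[ice→φ0] = [1, 1]
r8 m[snow→φ2] = [128, 14]
r8 m[snow→φ3] = [211680, 6480]
r8 m[snow→φ6] = [211680, 22680]
r8 m[snow→φ7] = [846720, 45360]
r8 m[wind→φ3] = [1, 1]
r8 m[cld→φ0] = [138240, 282240]
r8 m[cld→φ1] = [27648, 48384]
r8 m[cld→φ2] = [1080, 1470]
r8 m[cld→φ4] = [138240, 241920]
r8 m[rain→φ1] = [5, 7]
r8 m[rain→φ5] = [165888, 241920]
fixed point reached at round 8
b[rain] = ⊗ incoming = [829440, 1693440]

b[rain] = [829440, 1693440]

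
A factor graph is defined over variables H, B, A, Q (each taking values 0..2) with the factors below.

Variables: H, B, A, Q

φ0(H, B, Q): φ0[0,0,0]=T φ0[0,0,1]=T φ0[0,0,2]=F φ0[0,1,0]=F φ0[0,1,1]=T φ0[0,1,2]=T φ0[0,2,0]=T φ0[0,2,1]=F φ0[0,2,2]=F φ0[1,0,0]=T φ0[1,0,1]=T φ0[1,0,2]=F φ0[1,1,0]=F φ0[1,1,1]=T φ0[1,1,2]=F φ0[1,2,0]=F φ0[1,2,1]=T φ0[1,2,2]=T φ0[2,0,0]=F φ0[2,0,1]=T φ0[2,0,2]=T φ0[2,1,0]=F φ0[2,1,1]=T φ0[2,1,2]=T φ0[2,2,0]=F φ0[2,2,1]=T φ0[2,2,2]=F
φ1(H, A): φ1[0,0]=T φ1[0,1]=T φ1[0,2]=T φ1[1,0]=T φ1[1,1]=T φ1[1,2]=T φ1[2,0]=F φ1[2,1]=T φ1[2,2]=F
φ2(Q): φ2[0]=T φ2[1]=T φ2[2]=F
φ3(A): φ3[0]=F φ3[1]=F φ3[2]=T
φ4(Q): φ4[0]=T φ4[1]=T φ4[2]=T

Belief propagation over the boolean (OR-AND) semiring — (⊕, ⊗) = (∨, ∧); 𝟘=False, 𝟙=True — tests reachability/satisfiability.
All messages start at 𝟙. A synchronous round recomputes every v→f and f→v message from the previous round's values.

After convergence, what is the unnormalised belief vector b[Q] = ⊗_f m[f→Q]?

init: all messages = 𝟙 over 3 values
r1 m[φ0→H] = [T, T, T]
r1 m[φ0→B] = [T, T, T]
r1 m[φ0→Q] = [T, T, T]
r1 m[φ1→H] = [T, T, T]
r1 m[φ1→A] = [T, T, T]
r1 m[φ2→Q] = [T, T, F]
r1 m[φ3→A] = [F, F, T]
r1 m[φ4→Q] = [T, T, T]
r1 m[H→φ0] = [T, T, T]
r1 m[H→φ1] = [T, T, T]
r1 m[B→φ0] = [T, T, T]
r1 m[A→φ1] = [T, T, T]
r1 m[A→φ3] = [T, T, T]
r1 m[Q→φ0] = [T, T, T]
r1 m[Q→φ2] = [T, T, T]
r1 m[Q→φ4] = [T, T, T]
r2 m[φ0→H] = [T, T, T]
r2 m[φ0→B] = [T, T, T]
r2 m[φ0→Q] = [T, T, T]
r2 m[φ1→H] = [T, T, T]
r2 m[φ1→A] = [T, T, T]
r2 m[φ2→Q] = [T, T, F]
r2 m[φ3→A] = [F, F, T]
r2 m[φ4→Q] = [T, T, T]
r2 m[H→φ0] = [T, T, T]
r2 m[H→φ1] = [T, T, T]
r2 m[B→φ0] = [T, T, T]
r2 m[A→φ1] = [F, F, T]
r2 m[A→φ3] = [T, T, T]
r2 m[Q→φ0] = [T, T, F]
r2 m[Q→φ2] = [T, T, T]
r2 m[Q→φ4] = [T, T, F]
r3 m[φ0→H] = [T, T, T]
r3 m[φ0→B] = [T, T, T]
r3 m[φ0→Q] = [T, T, T]
r3 m[φ1→H] = [T, T, F]
r3 m[φ1→A] = [T, T, T]
r3 m[φ2→Q] = [T, T, F]
r3 m[φ3→A] = [F, F, T]
r3 m[φ4→Q] = [T, T, T]
r3 m[H→φ0] = [T, T, T]
r3 m[H→φ1] = [T, T, T]
r3 m[B→φ0] = [T, T, T]
r3 m[A→φ1] = [F, F, T]
r3 m[A→φ3] = [T, T, T]
r3 m[Q→φ0] = [T, T, F]
r3 m[Q→φ2] = [T, T, T]
r3 m[Q→φ4] = [T, T, F]
r4 m[φ0→H] = [T, T, T]
r4 m[φ0→B] = [T, T, T]
r4 m[φ0→Q] = [T, T, T]
r4 m[φ1→H] = [T, T, F]
r4 m[φ1→A] = [T, T, T]
r4 m[φ2→Q] = [T, T, F]
r4 m[φ3→A] = [F, F, T]
r4 m[φ4→Q] = [T, T, T]
r4 m[H→φ0] = [T, T, F]
r4 m[H→φ1] = [T, T, T]
r4 m[B→φ0] = [T, T, T]
r4 m[A→φ1] = [F, F, T]
r4 m[A→φ3] = [T, T, T]
r4 m[Q→φ0] = [T, T, F]
r4 m[Q→φ2] = [T, T, T]
r4 m[Q→φ4] = [T, T, F]
r5 m[φ0→H] = [T, T, T]
r5 m[φ0→B] = [T, T, T]
r5 m[φ0→Q] = [T, T, T]
r5 m[φ1→H] = [T, T, F]
r5 m[φ1→A] = [T, T, T]
r5 m[φ2→Q] = [T, T, F]
r5 m[φ3→A] = [F, F, T]
r5 m[φ4→Q] = [T, T, T]
r5 m[H→φ0] = [T, T, F]
r5 m[H→φ1] = [T, T, T]
r5 m[B→φ0] = [T, T, T]
r5 m[A→φ1] = [F, F, T]
r5 m[A→φ3] = [T, T, T]
r5 m[Q→φ0] = [T, T, F]
r5 m[Q→φ2] = [T, T, T]
r5 m[Q→φ4] = [T, T, F]
fixed point reached at round 5
b[Q] = ⊗ incoming = [T, T, F]

b[Q] = [T, T, F]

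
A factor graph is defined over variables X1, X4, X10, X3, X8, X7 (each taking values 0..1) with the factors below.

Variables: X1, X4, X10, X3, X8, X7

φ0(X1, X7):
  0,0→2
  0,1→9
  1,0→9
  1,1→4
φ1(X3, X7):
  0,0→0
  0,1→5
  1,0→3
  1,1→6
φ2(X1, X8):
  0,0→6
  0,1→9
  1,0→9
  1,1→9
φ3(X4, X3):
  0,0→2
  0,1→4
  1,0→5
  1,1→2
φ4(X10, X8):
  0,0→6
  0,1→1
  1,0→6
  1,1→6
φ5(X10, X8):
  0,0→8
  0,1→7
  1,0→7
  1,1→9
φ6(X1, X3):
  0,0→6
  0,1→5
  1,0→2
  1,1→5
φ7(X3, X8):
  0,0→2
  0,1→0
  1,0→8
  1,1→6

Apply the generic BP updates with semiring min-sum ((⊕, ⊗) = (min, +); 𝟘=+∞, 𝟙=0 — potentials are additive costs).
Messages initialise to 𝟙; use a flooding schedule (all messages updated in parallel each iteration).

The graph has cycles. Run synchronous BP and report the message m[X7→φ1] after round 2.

message @ round 2 = [2, 4]

init: all messages = 𝟙 over 2 values
r1 m[φ0→X1] = [2, 4]
r1 m[φ0→X7] = [2, 4]
r1 m[φ1→X3] = [0, 3]
r1 m[φ1→X7] = [0, 5]
r1 m[φ2→X1] = [6, 9]
r1 m[φ2→X8] = [6, 9]
r1 m[φ3→X4] = [2, 2]
r1 m[φ3→X3] = [2, 2]
r1 m[φ4→X10] = [1, 6]
r1 m[φ4→X8] = [6, 1]
r1 m[φ5→X10] = [7, 7]
r1 m[φ5→X8] = [7, 7]
r1 m[φ6→X1] = [5, 2]
r1 m[φ6→X3] = [2, 5]
r1 m[φ7→X3] = [0, 6]
r1 m[φ7→X8] = [2, 0]
r1 m[X1→φ0] = [0, 0]
r1 m[X1→φ2] = [0, 0]
r1 m[X1→φ6] = [0, 0]
r1 m[X4→φ3] = [0, 0]
r1 m[X10→φ4] = [0, 0]
r1 m[X10→φ5] = [0, 0]
r1 m[X3→φ1] = [0, 0]
r1 m[X3→φ3] = [0, 0]
r1 m[X3→φ6] = [0, 0]
r1 m[X3→φ7] = [0, 0]
r1 m[X8→φ2] = [0, 0]
r1 m[X8→φ4] = [0, 0]
r1 m[X8→φ5] = [0, 0]
r1 m[X8→φ7] = [0, 0]
r1 m[X7→φ0] = [0, 0]
r1 m[X7→φ1] = [0, 0]
r2 m[φ0→X1] = [2, 4]
r2 m[φ0→X7] = [2, 4]
r2 m[φ1→X3] = [0, 3]
r2 m[φ1→X7] = [0, 5]
r2 m[φ2→X1] = [6, 9]
r2 m[φ2→X8] = [6, 9]
r2 m[φ3→X4] = [2, 2]
r2 m[φ3→X3] = [2, 2]
r2 m[φ4→X10] = [1, 6]
r2 m[φ4→X8] = [6, 1]
r2 m[φ5→X10] = [7, 7]
r2 m[φ5→X8] = [7, 7]
r2 m[φ6→X1] = [5, 2]
r2 m[φ6→X3] = [2, 5]
r2 m[φ7→X3] = [0, 6]
r2 m[φ7→X8] = [2, 0]
r2 m[X1→φ0] = [11, 11]
r2 m[X1→φ2] = [7, 6]
r2 m[X1→φ6] = [8, 13]
r2 m[X4→φ3] = [0, 0]
r2 m[X10→φ4] = [7, 7]
r2 m[X10→φ5] = [1, 6]
r2 m[X3→φ1] = [4, 13]
r2 m[X3→φ3] = [2, 14]
r2 m[X3→φ6] = [2, 11]
r2 m[X3→φ7] = [4, 10]
r2 m[X8→φ2] = [15, 8]
r2 m[X8→φ4] = [15, 16]
r2 m[X8→φ5] = [14, 10]
r2 m[X8→φ7] = [19, 17]
r2 m[X7→φ0] = [0, 5]
r2 m[X7→φ1] = [2, 4]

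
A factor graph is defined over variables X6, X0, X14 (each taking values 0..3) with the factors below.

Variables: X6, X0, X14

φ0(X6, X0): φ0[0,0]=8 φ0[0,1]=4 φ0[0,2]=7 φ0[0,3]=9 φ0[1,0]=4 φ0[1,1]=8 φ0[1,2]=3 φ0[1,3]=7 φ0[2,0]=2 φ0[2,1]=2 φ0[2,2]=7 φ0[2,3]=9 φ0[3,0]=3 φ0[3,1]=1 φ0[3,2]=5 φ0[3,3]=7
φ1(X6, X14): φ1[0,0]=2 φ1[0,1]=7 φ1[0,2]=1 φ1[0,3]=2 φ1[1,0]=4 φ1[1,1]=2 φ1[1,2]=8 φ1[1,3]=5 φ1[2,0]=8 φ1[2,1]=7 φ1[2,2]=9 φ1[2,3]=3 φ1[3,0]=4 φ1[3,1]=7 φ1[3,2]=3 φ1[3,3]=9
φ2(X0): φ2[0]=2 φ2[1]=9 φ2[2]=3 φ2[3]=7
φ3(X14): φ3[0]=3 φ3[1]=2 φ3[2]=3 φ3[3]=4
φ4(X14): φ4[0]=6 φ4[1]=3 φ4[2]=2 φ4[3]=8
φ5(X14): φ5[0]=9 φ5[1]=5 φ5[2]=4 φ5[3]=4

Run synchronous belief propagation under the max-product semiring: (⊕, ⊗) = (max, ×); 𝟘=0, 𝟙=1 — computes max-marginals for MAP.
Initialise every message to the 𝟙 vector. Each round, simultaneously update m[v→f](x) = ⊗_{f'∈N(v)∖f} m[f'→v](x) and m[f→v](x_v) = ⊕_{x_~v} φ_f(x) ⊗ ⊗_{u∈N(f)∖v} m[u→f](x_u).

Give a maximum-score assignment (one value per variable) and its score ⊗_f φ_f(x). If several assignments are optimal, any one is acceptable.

init: all messages = 𝟙 over 4 values
r1 m[φ0→X6] = [9, 8, 9, 7]
r1 m[φ0→X0] = [8, 8, 7, 9]
r1 m[φ1→X6] = [7, 8, 9, 9]
r1 m[φ1→X14] = [8, 7, 9, 9]
r1 m[φ2→X0] = [2, 9, 3, 7]
r1 m[φ3→X14] = [3, 2, 3, 4]
r1 m[φ4→X14] = [6, 3, 2, 8]
r1 m[φ5→X14] = [9, 5, 4, 4]
r1 m[X6→φ0] = [1, 1, 1, 1]
r1 m[X6→φ1] = [1, 1, 1, 1]
r1 m[X0→φ0] = [1, 1, 1, 1]
r1 m[X0→φ2] = [1, 1, 1, 1]
r1 m[X14→φ1] = [1, 1, 1, 1]
r1 m[X14→φ3] = [1, 1, 1, 1]
r1 m[X14→φ4] = [1, 1, 1, 1]
r1 m[X14→φ5] = [1, 1, 1, 1]
r2 m[φ0→X6] = [9, 8, 9, 7]
r2 m[φ0→X0] = [8, 8, 7, 9]
r2 m[φ1→X6] = [7, 8, 9, 9]
r2 m[φ1→X14] = [8, 7, 9, 9]
r2 m[φ2→X0] = [2, 9, 3, 7]
r2 m[φ3→X14] = [3, 2, 3, 4]
r2 m[φ4→X14] = [6, 3, 2, 8]
r2 m[φ5→X14] = [9, 5, 4, 4]
r2 m[X6→φ0] = [7, 8, 9, 9]
r2 m[X6→φ1] = [9, 8, 9, 7]
r2 m[X0→φ0] = [2, 9, 3, 7]
r2 m[X0→φ2] = [8, 8, 7, 9]
r2 m[X14→φ1] = [162, 30, 24, 128]
r2 m[X14→φ3] = [432, 105, 72, 288]
r2 m[X14→φ4] = [216, 70, 108, 144]
r2 m[X14→φ5] = [144, 42, 54, 288]
r3 m[φ0→X6] = [63, 72, 63, 49]
r3 m[φ0→X0] = [56, 64, 63, 81]
r3 m[φ1→X6] = [324, 648, 1296, 1152]
r3 m[φ1→X14] = [72, 63, 81, 63]
r3 m[φ2→X0] = [2, 9, 3, 7]
r3 m[φ3→X14] = [3, 2, 3, 4]
r3 m[φ4→X14] = [6, 3, 2, 8]
r3 m[φ5→X14] = [9, 5, 4, 4]
r3 m[X6→φ0] = [7, 8, 9, 9]
r3 m[X6→φ1] = [9, 8, 9, 7]
r3 m[X0→φ0] = [2, 9, 3, 7]
r3 m[X0→φ2] = [8, 8, 7, 9]
r3 m[X14→φ1] = [162, 30, 24, 128]
r3 m[X14→φ3] = [432, 105, 72, 288]
r3 m[X14→φ4] = [216, 70, 108, 144]
r3 m[X14→φ5] = [144, 42, 54, 288]
r4 m[φ0→X6] = [63, 72, 63, 49]
r4 m[φ0→X0] = [56, 64, 63, 81]
r4 m[φ1→X6] = [324, 648, 1296, 1152]
r4 m[φ1→X14] = [72, 63, 81, 63]
r4 m[φ2→X0] = [2, 9, 3, 7]
r4 m[φ3→X14] = [3, 2, 3, 4]
r4 m[φ4→X14] = [6, 3, 2, 8]
r4 m[φ5→X14] = [9, 5, 4, 4]
r4 m[X6→φ0] = [324, 648, 1296, 1152]
r4 m[X6→φ1] = [63, 72, 63, 49]
r4 m[X0→φ0] = [2, 9, 3, 7]
r4 m[X0→φ2] = [56, 64, 63, 81]
r4 m[X14→φ1] = [162, 30, 24, 128]
r4 m[X14→φ3] = [3888, 945, 648, 2016]
r4 m[X14→φ4] = [1944, 630, 972, 1008]
r4 m[X14→φ5] = [1296, 378, 486, 2016]
r5 m[φ0→X6] = [63, 72, 63, 49]
r5 m[φ0→X0] = [3456, 5184, 9072, 11664]
r5 m[φ1→X6] = [324, 648, 1296, 1152]
r5 m[φ1→X14] = [504, 441, 576, 441]
r5 m[φ2→X0] = [2, 9, 3, 7]
r5 m[φ3→X14] = [3, 2, 3, 4]
r5 m[φ4→X14] = [6, 3, 2, 8]
r5 m[φ5→X14] = [9, 5, 4, 4]
r5 m[X6→φ0] = [324, 648, 1296, 1152]
r5 m[X6→φ1] = [63, 72, 63, 49]
r5 m[X0→φ0] = [2, 9, 3, 7]
r5 m[X0→φ2] = [56, 64, 63, 81]
r5 m[X14→φ1] = [162, 30, 24, 128]
r5 m[X14→φ3] = [3888, 945, 648, 2016]
r5 m[X14→φ4] = [1944, 630, 972, 1008]
r5 m[X14→φ5] = [1296, 378, 486, 2016]
r6 m[φ0→X6] = [63, 72, 63, 49]
r6 m[φ0→X0] = [3456, 5184, 9072, 11664]
r6 m[φ1→X6] = [324, 648, 1296, 1152]
r6 m[φ1→X14] = [504, 441, 576, 441]
r6 m[φ2→X0] = [2, 9, 3, 7]
r6 m[φ3→X14] = [3, 2, 3, 4]
r6 m[φ4→X14] = [6, 3, 2, 8]
r6 m[φ5→X14] = [9, 5, 4, 4]
r6 m[X6→φ0] = [324, 648, 1296, 1152]
r6 m[X6→φ1] = [63, 72, 63, 49]
r6 m[X0→φ0] = [2, 9, 3, 7]
r6 m[X0→φ2] = [3456, 5184, 9072, 11664]
r6 m[X14→φ1] = [162, 30, 24, 128]
r6 m[X14→φ3] = [27216, 6615, 4608, 14112]
r6 m[X14→φ4] = [13608, 4410, 6912, 7056]
r6 m[X14→φ5] = [9072, 2646, 3456, 14112]
r7 m[φ0→X6] = [63, 72, 63, 49]
r7 m[φ0→X0] = [3456, 5184, 9072, 11664]
r7 m[φ1→X6] = [324, 648, 1296, 1152]
r7 m[φ1→X14] = [504, 441, 576, 441]
r7 m[φ2→X0] = [2, 9, 3, 7]
r7 m[φ3→X14] = [3, 2, 3, 4]
r7 m[φ4→X14] = [6, 3, 2, 8]
r7 m[φ5→X14] = [9, 5, 4, 4]
r7 m[X6→φ0] = [324, 648, 1296, 1152]
r7 m[X6→φ1] = [63, 72, 63, 49]
r7 m[X0→φ0] = [2, 9, 3, 7]
r7 m[X0→φ2] = [3456, 5184, 9072, 11664]
r7 m[X14→φ1] = [162, 30, 24, 128]
r7 m[X14→φ3] = [27216, 6615, 4608, 14112]
r7 m[X14→φ4] = [13608, 4410, 6912, 7056]
r7 m[X14→φ5] = [9072, 2646, 3456, 14112]
fixed point reached at round 7
traceback from X6: (X6=2, X0=3, X14=0), score=81648

assignment: (X6=2, X0=3, X14=0); score = 81648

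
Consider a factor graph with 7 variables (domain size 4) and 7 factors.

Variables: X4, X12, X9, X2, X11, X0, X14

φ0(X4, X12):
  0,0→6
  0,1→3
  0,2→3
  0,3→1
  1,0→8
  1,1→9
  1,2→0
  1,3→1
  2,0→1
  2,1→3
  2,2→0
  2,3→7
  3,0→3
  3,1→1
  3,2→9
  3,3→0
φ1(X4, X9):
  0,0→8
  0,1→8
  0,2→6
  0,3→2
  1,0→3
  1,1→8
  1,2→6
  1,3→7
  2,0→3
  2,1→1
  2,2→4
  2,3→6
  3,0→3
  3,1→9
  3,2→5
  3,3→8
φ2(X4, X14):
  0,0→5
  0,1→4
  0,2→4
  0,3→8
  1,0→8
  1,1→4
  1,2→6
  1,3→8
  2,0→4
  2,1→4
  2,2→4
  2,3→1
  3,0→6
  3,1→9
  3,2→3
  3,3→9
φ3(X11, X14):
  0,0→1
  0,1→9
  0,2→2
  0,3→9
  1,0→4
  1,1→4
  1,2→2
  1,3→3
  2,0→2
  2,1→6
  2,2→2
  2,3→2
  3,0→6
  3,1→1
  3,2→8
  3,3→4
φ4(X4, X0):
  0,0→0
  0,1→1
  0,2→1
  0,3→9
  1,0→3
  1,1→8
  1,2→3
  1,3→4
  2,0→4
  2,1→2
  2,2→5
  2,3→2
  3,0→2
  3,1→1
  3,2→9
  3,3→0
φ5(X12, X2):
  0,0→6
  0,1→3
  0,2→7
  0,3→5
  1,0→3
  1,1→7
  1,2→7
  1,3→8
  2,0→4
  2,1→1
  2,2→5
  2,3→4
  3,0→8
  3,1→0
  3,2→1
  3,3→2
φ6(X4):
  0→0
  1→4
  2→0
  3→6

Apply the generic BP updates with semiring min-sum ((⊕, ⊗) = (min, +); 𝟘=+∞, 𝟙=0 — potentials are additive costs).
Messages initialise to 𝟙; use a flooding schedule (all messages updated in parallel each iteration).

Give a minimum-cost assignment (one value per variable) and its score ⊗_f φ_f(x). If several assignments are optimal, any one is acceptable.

assignment: (X4=2, X12=2, X9=1, X2=1, X11=2, X0=1, X14=3); score = 7

init: all messages = 𝟙 over 4 values
r1 m[φ0→X4] = [1, 0, 0, 0]
r1 m[φ0→X12] = [1, 1, 0, 0]
r1 m[φ1→X4] = [2, 3, 1, 3]
r1 m[φ1→X9] = [3, 1, 4, 2]
r1 m[φ2→X4] = [4, 4, 1, 3]
r1 m[φ2→X14] = [4, 4, 3, 1]
r1 m[φ3→X11] = [1, 2, 2, 1]
r1 m[φ3→X14] = [1, 1, 2, 2]
r1 m[φ4→X4] = [0, 3, 2, 0]
r1 m[φ4→X0] = [0, 1, 1, 0]
r1 m[φ5→X12] = [3, 3, 1, 0]
r1 m[φ5→X2] = [3, 0, 1, 2]
r1 m[φ6→X4] = [0, 4, 0, 6]
r1 m[X4→φ0] = [0, 0, 0, 0]
r1 m[X4→φ1] = [0, 0, 0, 0]
r1 m[X4→φ2] = [0, 0, 0, 0]
r1 m[X4→φ4] = [0, 0, 0, 0]
r1 m[X4→φ6] = [0, 0, 0, 0]
r1 m[X12→φ0] = [0, 0, 0, 0]
r1 m[X12→φ5] = [0, 0, 0, 0]
r1 m[X9→φ1] = [0, 0, 0, 0]
r1 m[X2→φ5] = [0, 0, 0, 0]
r1 m[X11→φ3] = [0, 0, 0, 0]
r1 m[X0→φ4] = [0, 0, 0, 0]
r1 m[X14→φ2] = [0, 0, 0, 0]
r1 m[X14→φ3] = [0, 0, 0, 0]
r2 m[φ0→X4] = [1, 0, 0, 0]
r2 m[φ0→X12] = [1, 1, 0, 0]
r2 m[φ1→X4] = [2, 3, 1, 3]
r2 m[φ1→X9] = [3, 1, 4, 2]
r2 m[φ2→X4] = [4, 4, 1, 3]
r2 m[φ2→X14] = [4, 4, 3, 1]
r2 m[φ3→X11] = [1, 2, 2, 1]
r2 m[φ3→X14] = [1, 1, 2, 2]
r2 m[φ4→X4] = [0, 3, 2, 0]
r2 m[φ4→X0] = [0, 1, 1, 0]
r2 m[φ5→X12] = [3, 3, 1, 0]
r2 m[φ5→X2] = [3, 0, 1, 2]
r2 m[φ6→X4] = [0, 4, 0, 6]
r2 m[X4→φ0] = [6, 14, 4, 12]
r2 m[X4→φ1] = [5, 11, 3, 9]
r2 m[X4→φ2] = [3, 10, 3, 9]
r2 m[X4→φ4] = [7, 11, 2, 12]
r2 m[X4→φ6] = [7, 10, 4, 6]
r2 m[X12→φ0] = [3, 3, 1, 0]
r2 m[X12→φ5] = [1, 1, 0, 0]
r2 m[X9→φ1] = [0, 0, 0, 0]
r2 m[X2→φ5] = [0, 0, 0, 0]
r2 m[X11→φ3] = [0, 0, 0, 0]
r2 m[X0→φ4] = [0, 0, 0, 0]
r2 m[X14→φ2] = [1, 1, 2, 2]
r2 m[X14→φ3] = [4, 4, 3, 1]
r3 m[φ0→X4] = [1, 1, 1, 0]
r3 m[φ0→X12] = [5, 7, 4, 7]
r3 m[φ1→X4] = [2, 3, 1, 3]
r3 m[φ1→X9] = [6, 4, 7, 7]
r3 m[φ2→X4] = [5, 5, 3, 5]
r3 m[φ2→X14] = [7, 7, 7, 4]
r3 m[φ3→X11] = [5, 4, 3, 5]
r3 m[φ3→X14] = [1, 1, 2, 2]
r3 m[φ4→X4] = [0, 3, 2, 0]
r3 m[φ4→X0] = [6, 4, 7, 4]
r3 m[φ5→X12] = [3, 3, 1, 0]
r3 m[φ5→X2] = [4, 0, 1, 2]
r3 m[φ6→X4] = [0, 4, 0, 6]
r3 m[X4→φ0] = [6, 14, 4, 12]
r3 m[X4→φ1] = [5, 11, 3, 9]
r3 m[X4→φ2] = [3, 10, 3, 9]
r3 m[X4→φ4] = [7, 11, 2, 12]
r3 m[X4→φ6] = [7, 10, 4, 6]
r3 m[X12→φ0] = [3, 3, 1, 0]
r3 m[X12→φ5] = [1, 1, 0, 0]
r3 m[X9→φ1] = [0, 0, 0, 0]
r3 m[X2→φ5] = [0, 0, 0, 0]
r3 m[X11→φ3] = [0, 0, 0, 0]
r3 m[X0→φ4] = [0, 0, 0, 0]
r3 m[X14→φ2] = [1, 1, 2, 2]
r3 m[X14→φ3] = [4, 4, 3, 1]
r4 m[φ0→X4] = [1, 1, 1, 0]
r4 m[φ0→X12] = [5, 7, 4, 7]
r4 m[φ1→X4] = [2, 3, 1, 3]
r4 m[φ1→X9] = [6, 4, 7, 7]
r4 m[φ2→X4] = [5, 5, 3, 5]
r4 m[φ2→X14] = [7, 7, 7, 4]
r4 m[φ3→X11] = [5, 4, 3, 5]
r4 m[φ3→X14] = [1, 1, 2, 2]
r4 m[φ4→X4] = [0, 3, 2, 0]
r4 m[φ4→X0] = [6, 4, 7, 4]
r4 m[φ5→X12] = [3, 3, 1, 0]
r4 m[φ5→X2] = [4, 0, 1, 2]
r4 m[φ6→X4] = [0, 4, 0, 6]
r4 m[X4→φ0] = [7, 15, 6, 14]
r4 m[X4→φ1] = [6, 13, 6, 11]
r4 m[X4→φ2] = [3, 11, 4, 9]
r4 m[X4→φ4] = [8, 13, 5, 14]
r4 m[X4→φ6] = [8, 12, 7, 8]
r4 m[X12→φ0] = [3, 3, 1, 0]
r4 m[X12→φ5] = [5, 7, 4, 7]
r4 m[X9→φ1] = [0, 0, 0, 0]
r4 m[X2→φ5] = [0, 0, 0, 0]
r4 m[X11→φ3] = [0, 0, 0, 0]
r4 m[X0→φ4] = [0, 0, 0, 0]
r4 m[X14→φ2] = [1, 1, 2, 2]
r4 m[X14→φ3] = [7, 7, 7, 4]
r5 m[φ0→X4] = [1, 1, 1, 0]
r5 m[φ0→X12] = [7, 9, 6, 8]
r5 m[φ1→X4] = [2, 3, 1, 3]
r5 m[φ1→X9] = [9, 7, 10, 8]
r5 m[φ2→X4] = [5, 5, 3, 5]
r5 m[φ2→X14] = [8, 7, 7, 5]
r5 m[φ3→X11] = [8, 7, 6, 8]
r5 m[φ3→X14] = [1, 1, 2, 2]
r5 m[φ4→X4] = [0, 3, 2, 0]
r5 m[φ4→X0] = [8, 7, 9, 7]
r5 m[φ5→X12] = [3, 3, 1, 0]
r5 m[φ5→X2] = [8, 5, 8, 8]
r5 m[φ6→X4] = [0, 4, 0, 6]
r5 m[X4→φ0] = [7, 15, 6, 14]
r5 m[X4→φ1] = [6, 13, 6, 11]
r5 m[X4→φ2] = [3, 11, 4, 9]
r5 m[X4→φ4] = [8, 13, 5, 14]
r5 m[X4→φ6] = [8, 12, 7, 8]
r5 m[X12→φ0] = [3, 3, 1, 0]
r5 m[X12→φ5] = [5, 7, 4, 7]
r5 m[X9→φ1] = [0, 0, 0, 0]
r5 m[X2→φ5] = [0, 0, 0, 0]
r5 m[X11→φ3] = [0, 0, 0, 0]
r5 m[X0→φ4] = [0, 0, 0, 0]
r5 m[X14→φ2] = [1, 1, 2, 2]
r5 m[X14→φ3] = [7, 7, 7, 4]
r6 m[φ0→X4] = [1, 1, 1, 0]
r6 m[φ0→X12] = [7, 9, 6, 8]
r6 m[φ1→X4] = [2, 3, 1, 3]
r6 m[φ1→X9] = [9, 7, 10, 8]
r6 m[φ2→X4] = [5, 5, 3, 5]
r6 m[φ2→X14] = [8, 7, 7, 5]
r6 m[φ3→X11] = [8, 7, 6, 8]
r6 m[φ3→X14] = [1, 1, 2, 2]
r6 m[φ4→X4] = [0, 3, 2, 0]
r6 m[φ4→X0] = [8, 7, 9, 7]
r6 m[φ5→X12] = [3, 3, 1, 0]
r6 m[φ5→X2] = [8, 5, 8, 8]
r6 m[φ6→X4] = [0, 4, 0, 6]
r6 m[X4→φ0] = [7, 15, 6, 14]
r6 m[X4→φ1] = [6, 13, 6, 11]
r6 m[X4→φ2] = [3, 11, 4, 9]
r6 m[X4→φ4] = [8, 13, 5, 14]
r6 m[X4→φ6] = [8, 12, 7, 8]
r6 m[X12→φ0] = [3, 3, 1, 0]
r6 m[X12→φ5] = [7, 9, 6, 8]
r6 m[X9→φ1] = [0, 0, 0, 0]
r6 m[X2→φ5] = [0, 0, 0, 0]
r6 m[X11→φ3] = [0, 0, 0, 0]
r6 m[X0→φ4] = [0, 0, 0, 0]
r6 m[X14→φ2] = [1, 1, 2, 2]
r6 m[X14→φ3] = [8, 7, 7, 5]
r7 m[φ0→X4] = [1, 1, 1, 0]
r7 m[φ0→X12] = [7, 9, 6, 8]
r7 m[φ1→X4] = [2, 3, 1, 3]
r7 m[φ1→X9] = [9, 7, 10, 8]
r7 m[φ2→X4] = [5, 5, 3, 5]
r7 m[φ2→X14] = [8, 7, 7, 5]
r7 m[φ3→X11] = [9, 8, 7, 8]
r7 m[φ3→X14] = [1, 1, 2, 2]
r7 m[φ4→X4] = [0, 3, 2, 0]
r7 m[φ4→X0] = [8, 7, 9, 7]
r7 m[φ5→X12] = [3, 3, 1, 0]
r7 m[φ5→X2] = [10, 7, 9, 10]
r7 m[φ6→X4] = [0, 4, 0, 6]
r7 m[X4→φ0] = [7, 15, 6, 14]
r7 m[X4→φ1] = [6, 13, 6, 11]
r7 m[X4→φ2] = [3, 11, 4, 9]
r7 m[X4→φ4] = [8, 13, 5, 14]
r7 m[X4→φ6] = [8, 12, 7, 8]
r7 m[X12→φ0] = [3, 3, 1, 0]
r7 m[X12→φ5] = [7, 9, 6, 8]
r7 m[X9→φ1] = [0, 0, 0, 0]
r7 m[X2→φ5] = [0, 0, 0, 0]
r7 m[X11→φ3] = [0, 0, 0, 0]
r7 m[X0→φ4] = [0, 0, 0, 0]
r7 m[X14→φ2] = [1, 1, 2, 2]
r7 m[X14→φ3] = [8, 7, 7, 5]
r8 m[φ0→X4] = [1, 1, 1, 0]
r8 m[φ0→X12] = [7, 9, 6, 8]
r8 m[φ1→X4] = [2, 3, 1, 3]
r8 m[φ1→X9] = [9, 7, 10, 8]
r8 m[φ2→X4] = [5, 5, 3, 5]
r8 m[φ2→X14] = [8, 7, 7, 5]
r8 m[φ3→X11] = [9, 8, 7, 8]
r8 m[φ3→X14] = [1, 1, 2, 2]
r8 m[φ4→X4] = [0, 3, 2, 0]
r8 m[φ4→X0] = [8, 7, 9, 7]
r8 m[φ5→X12] = [3, 3, 1, 0]
r8 m[φ5→X2] = [10, 7, 9, 10]
r8 m[φ6→X4] = [0, 4, 0, 6]
r8 m[X4→φ0] = [7, 15, 6, 14]
r8 m[X4→φ1] = [6, 13, 6, 11]
r8 m[X4→φ2] = [3, 11, 4, 9]
r8 m[X4→φ4] = [8, 13, 5, 14]
r8 m[X4→φ6] = [8, 12, 7, 8]
r8 m[X12→φ0] = [3, 3, 1, 0]
r8 m[X12→φ5] = [7, 9, 6, 8]
r8 m[X9→φ1] = [0, 0, 0, 0]
r8 m[X2→φ5] = [0, 0, 0, 0]
r8 m[X11→φ3] = [0, 0, 0, 0]
r8 m[X0→φ4] = [0, 0, 0, 0]
r8 m[X14→φ2] = [1, 1, 2, 2]
r8 m[X14→φ3] = [8, 7, 7, 5]
fixed point reached at round 8
traceback from X4: (X4=2, X12=2, X9=1, X2=1, X11=2, X0=1, X14=3), score=7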